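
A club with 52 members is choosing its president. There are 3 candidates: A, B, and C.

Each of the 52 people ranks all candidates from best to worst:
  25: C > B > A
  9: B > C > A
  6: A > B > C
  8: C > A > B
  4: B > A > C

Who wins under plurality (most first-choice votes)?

C

First-place votes: A 6, B 13, C 33.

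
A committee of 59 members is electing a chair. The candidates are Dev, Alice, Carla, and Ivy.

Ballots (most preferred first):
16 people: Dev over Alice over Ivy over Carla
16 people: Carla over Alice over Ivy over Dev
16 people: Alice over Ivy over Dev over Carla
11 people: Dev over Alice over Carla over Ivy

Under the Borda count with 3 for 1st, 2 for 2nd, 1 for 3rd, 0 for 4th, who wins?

Alice

Dev: 16×3 + 16×0 + 16×1 + 11×3 = 97
Alice: 16×2 + 16×2 + 16×3 + 11×2 = 134
Carla: 16×0 + 16×3 + 16×0 + 11×1 = 59
Ivy: 16×1 + 16×1 + 16×2 + 11×0 = 64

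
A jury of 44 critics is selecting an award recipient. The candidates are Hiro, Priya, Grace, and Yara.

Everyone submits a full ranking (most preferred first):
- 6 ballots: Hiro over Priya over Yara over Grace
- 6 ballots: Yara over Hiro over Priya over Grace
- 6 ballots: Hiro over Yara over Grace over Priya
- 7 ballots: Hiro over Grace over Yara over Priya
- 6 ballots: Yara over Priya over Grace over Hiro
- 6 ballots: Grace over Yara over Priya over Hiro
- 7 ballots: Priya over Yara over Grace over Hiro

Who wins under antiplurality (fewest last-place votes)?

Yara

Last-place votes: Hiro 19, Priya 13, Grace 12, Yara 0.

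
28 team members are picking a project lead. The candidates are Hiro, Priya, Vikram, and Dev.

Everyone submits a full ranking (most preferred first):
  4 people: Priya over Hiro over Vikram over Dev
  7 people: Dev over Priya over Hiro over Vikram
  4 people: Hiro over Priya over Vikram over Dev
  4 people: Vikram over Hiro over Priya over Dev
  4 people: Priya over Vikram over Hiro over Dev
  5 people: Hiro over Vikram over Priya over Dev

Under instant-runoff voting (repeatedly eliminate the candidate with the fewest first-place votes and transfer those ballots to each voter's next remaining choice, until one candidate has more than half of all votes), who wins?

Round 1: Hiro 9, Priya 8, Vikram 4, Dev 7. Vikram eliminated.
Round 2: Hiro 13, Priya 8, Dev 7. Dev eliminated.
Round 3: Hiro 13, Priya 15. Priya has a majority (≥15).

Priya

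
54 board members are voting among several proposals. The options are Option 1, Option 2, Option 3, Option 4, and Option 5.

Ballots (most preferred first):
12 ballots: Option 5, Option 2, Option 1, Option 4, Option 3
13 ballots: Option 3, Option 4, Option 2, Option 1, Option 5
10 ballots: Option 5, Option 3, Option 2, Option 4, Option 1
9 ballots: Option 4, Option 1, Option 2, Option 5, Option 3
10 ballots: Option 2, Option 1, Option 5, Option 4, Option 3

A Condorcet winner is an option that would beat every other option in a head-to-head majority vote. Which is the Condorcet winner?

Option 2

Option 2 vs Option 1: 45–9
Option 2 vs Option 3: 31–23
Option 2 vs Option 4: 32–22
Option 2 vs Option 5: 32–22
Option 2 beats every other option.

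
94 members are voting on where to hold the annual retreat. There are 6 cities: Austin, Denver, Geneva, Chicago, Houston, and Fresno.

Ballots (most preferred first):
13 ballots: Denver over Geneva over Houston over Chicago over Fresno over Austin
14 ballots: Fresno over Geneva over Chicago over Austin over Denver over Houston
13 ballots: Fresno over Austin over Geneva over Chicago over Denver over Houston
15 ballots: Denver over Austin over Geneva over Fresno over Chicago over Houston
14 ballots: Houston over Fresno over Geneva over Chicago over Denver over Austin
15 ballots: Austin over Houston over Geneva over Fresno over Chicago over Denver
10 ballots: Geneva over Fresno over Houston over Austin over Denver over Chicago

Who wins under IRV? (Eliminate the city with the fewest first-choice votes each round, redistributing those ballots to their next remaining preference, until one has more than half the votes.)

Round 1: Austin 15, Denver 28, Geneva 10, Chicago 0, Houston 14, Fresno 27. Chicago eliminated.
Round 2: Austin 15, Denver 28, Geneva 10, Houston 14, Fresno 27. Geneva eliminated.
Round 3: Austin 15, Denver 28, Houston 14, Fresno 37. Houston eliminated.
Round 4: Austin 15, Denver 28, Fresno 51. Fresno has a majority (≥48).

Fresno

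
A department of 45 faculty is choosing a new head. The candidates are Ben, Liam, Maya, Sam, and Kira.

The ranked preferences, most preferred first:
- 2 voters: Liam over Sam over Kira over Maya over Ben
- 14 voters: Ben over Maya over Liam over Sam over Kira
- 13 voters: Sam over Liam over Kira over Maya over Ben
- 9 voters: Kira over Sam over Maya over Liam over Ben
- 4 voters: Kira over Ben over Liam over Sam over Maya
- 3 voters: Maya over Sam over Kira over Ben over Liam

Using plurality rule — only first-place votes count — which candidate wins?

First-place votes: Ben 14, Liam 2, Maya 3, Sam 13, Kira 13.

Ben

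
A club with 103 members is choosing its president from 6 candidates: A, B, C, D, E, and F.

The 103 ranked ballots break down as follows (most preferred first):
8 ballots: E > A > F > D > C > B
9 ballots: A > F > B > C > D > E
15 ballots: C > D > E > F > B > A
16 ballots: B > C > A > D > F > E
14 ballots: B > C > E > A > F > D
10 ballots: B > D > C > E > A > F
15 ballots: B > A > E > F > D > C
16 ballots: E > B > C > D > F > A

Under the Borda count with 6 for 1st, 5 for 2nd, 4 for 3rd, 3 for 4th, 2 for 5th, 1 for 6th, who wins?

A: 8×5 + 9×6 + 15×1 + 16×4 + 14×3 + 10×2 + 15×5 + 16×1 = 326
B: 8×1 + 9×4 + 15×2 + 16×6 + 14×6 + 10×6 + 15×6 + 16×5 = 484
C: 8×2 + 9×3 + 15×6 + 16×5 + 14×5 + 10×4 + 15×1 + 16×4 = 402
D: 8×3 + 9×2 + 15×5 + 16×3 + 14×1 + 10×5 + 15×2 + 16×3 = 307
E: 8×6 + 9×1 + 15×4 + 16×1 + 14×4 + 10×3 + 15×4 + 16×6 = 375
F: 8×4 + 9×5 + 15×3 + 16×2 + 14×2 + 10×1 + 15×3 + 16×2 = 269

B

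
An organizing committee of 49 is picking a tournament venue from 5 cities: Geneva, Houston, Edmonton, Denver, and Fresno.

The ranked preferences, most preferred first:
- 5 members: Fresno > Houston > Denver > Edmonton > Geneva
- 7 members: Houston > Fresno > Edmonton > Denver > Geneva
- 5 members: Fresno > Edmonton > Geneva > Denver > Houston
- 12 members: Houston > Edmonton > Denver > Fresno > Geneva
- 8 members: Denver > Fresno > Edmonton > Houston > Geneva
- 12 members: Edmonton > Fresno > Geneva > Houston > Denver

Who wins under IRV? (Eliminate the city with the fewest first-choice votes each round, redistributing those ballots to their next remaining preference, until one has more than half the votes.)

Round 1: Geneva 0, Houston 19, Edmonton 12, Denver 8, Fresno 10. Geneva eliminated.
Round 2: Houston 19, Edmonton 12, Denver 8, Fresno 10. Denver eliminated.
Round 3: Houston 19, Edmonton 12, Fresno 18. Edmonton eliminated.
Round 4: Houston 19, Fresno 30. Fresno has a majority (≥25).

Fresno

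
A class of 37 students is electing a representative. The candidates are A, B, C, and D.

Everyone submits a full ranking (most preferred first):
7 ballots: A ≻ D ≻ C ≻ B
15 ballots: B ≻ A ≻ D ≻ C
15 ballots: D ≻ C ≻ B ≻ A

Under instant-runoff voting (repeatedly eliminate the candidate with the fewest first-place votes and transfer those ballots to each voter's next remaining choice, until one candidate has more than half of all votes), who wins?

Round 1: A 7, B 15, C 0, D 15. C eliminated.
Round 2: A 7, B 15, D 15. A eliminated.
Round 3: B 15, D 22. D has a majority (≥19).

D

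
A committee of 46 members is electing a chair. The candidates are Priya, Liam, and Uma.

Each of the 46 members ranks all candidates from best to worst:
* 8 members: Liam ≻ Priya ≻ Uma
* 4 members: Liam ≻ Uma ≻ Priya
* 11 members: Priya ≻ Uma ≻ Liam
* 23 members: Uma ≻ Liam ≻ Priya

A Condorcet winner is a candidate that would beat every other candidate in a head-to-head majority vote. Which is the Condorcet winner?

Uma vs Priya: 27–19
Uma vs Liam: 34–12
Uma beats every other candidate.

Uma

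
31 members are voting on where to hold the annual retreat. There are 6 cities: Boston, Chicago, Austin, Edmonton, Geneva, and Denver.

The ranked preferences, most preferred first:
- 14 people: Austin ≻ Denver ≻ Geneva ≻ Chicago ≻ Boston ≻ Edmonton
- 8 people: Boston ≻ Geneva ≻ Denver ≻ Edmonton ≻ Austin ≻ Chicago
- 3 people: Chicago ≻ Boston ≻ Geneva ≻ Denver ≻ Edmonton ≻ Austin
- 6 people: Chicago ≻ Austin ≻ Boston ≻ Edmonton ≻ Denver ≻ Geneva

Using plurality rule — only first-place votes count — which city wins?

Austin

First-place votes: Boston 8, Chicago 9, Austin 14, Edmonton 0, Geneva 0, Denver 0.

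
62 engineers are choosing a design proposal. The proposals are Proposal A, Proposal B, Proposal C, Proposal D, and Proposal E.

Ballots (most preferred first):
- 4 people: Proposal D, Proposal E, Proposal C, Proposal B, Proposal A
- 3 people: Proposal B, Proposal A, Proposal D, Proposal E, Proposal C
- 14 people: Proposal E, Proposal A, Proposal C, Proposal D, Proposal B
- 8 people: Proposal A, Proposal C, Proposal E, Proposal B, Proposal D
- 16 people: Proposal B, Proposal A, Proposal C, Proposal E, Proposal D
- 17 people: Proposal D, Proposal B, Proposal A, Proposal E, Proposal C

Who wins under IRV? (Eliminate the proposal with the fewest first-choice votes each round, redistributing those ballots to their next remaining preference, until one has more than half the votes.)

Proposal E

Round 1: Proposal A 8, Proposal B 19, Proposal C 0, Proposal D 21, Proposal E 14. Proposal C eliminated.
Round 2: Proposal A 8, Proposal B 19, Proposal D 21, Proposal E 14. Proposal A eliminated.
Round 3: Proposal B 19, Proposal D 21, Proposal E 22. Proposal B eliminated.
Round 4: Proposal D 24, Proposal E 38. Proposal E has a majority (≥32).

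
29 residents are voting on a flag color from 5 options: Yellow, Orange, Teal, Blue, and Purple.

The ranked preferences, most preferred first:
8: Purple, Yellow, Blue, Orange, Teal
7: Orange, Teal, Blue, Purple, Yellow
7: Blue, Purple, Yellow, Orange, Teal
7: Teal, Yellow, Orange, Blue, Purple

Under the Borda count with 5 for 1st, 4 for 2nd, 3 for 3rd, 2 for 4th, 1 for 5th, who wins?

Yellow: 8×4 + 7×1 + 7×3 + 7×4 = 88
Orange: 8×2 + 7×5 + 7×2 + 7×3 = 86
Teal: 8×1 + 7×4 + 7×1 + 7×5 = 78
Blue: 8×3 + 7×3 + 7×5 + 7×2 = 94
Purple: 8×5 + 7×2 + 7×4 + 7×1 = 89

Blue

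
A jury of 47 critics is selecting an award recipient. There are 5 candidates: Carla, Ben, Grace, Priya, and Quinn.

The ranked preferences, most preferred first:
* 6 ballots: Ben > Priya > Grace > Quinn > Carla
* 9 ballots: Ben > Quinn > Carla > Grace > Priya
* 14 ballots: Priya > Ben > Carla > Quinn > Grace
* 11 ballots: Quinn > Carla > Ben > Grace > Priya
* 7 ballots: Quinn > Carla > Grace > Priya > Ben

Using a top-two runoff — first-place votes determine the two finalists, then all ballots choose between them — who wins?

Ben

Round 1 first-place votes: Carla 0, Ben 15, Grace 0, Priya 14, Quinn 18. Quinn and Ben advance.
Runoff: Quinn is ranked above Ben on 18 ballots, Ben above Quinn on 29.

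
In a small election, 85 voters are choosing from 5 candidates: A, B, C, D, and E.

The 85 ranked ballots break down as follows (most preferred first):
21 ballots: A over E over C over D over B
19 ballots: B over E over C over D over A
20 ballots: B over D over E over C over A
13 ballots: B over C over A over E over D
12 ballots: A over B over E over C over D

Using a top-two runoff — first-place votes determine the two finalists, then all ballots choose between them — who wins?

Round 1 first-place votes: A 33, B 52, C 0, D 0, E 0. B and A advance.
Runoff: B is ranked above A on 52 ballots, A above B on 33.

B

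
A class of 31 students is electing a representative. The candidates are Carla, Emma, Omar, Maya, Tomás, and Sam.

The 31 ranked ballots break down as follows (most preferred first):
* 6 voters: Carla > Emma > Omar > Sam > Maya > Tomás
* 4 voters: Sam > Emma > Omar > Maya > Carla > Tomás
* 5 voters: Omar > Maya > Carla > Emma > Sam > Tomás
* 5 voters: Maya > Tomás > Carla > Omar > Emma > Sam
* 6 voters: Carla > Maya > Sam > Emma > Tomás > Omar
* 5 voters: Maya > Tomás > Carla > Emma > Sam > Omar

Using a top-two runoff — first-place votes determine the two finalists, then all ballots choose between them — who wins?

Maya

Round 1 first-place votes: Carla 12, Emma 0, Omar 5, Maya 10, Tomás 0, Sam 4. Carla and Maya advance.
Runoff: Carla is ranked above Maya on 12 ballots, Maya above Carla on 19.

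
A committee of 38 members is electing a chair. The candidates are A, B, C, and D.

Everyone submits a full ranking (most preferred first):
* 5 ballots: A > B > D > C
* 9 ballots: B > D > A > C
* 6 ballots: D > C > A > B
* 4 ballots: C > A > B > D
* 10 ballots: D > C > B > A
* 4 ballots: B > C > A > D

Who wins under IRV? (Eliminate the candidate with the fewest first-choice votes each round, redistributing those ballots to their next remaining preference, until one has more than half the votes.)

B

Round 1: A 5, B 13, C 4, D 16. C eliminated.
Round 2: A 9, B 13, D 16. A eliminated.
Round 3: B 22, D 16. B has a majority (≥20).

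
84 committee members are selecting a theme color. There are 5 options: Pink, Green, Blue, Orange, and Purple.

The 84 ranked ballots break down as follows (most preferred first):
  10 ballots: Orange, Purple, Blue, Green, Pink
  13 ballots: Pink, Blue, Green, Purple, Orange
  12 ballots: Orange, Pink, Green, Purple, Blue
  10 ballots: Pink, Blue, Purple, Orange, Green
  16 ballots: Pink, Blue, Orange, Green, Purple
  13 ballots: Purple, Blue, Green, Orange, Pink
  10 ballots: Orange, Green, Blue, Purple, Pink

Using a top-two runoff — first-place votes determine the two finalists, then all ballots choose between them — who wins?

Orange

Round 1 first-place votes: Pink 39, Green 0, Blue 0, Orange 32, Purple 13. Pink and Orange advance.
Runoff: Pink is ranked above Orange on 39 ballots, Orange above Pink on 45.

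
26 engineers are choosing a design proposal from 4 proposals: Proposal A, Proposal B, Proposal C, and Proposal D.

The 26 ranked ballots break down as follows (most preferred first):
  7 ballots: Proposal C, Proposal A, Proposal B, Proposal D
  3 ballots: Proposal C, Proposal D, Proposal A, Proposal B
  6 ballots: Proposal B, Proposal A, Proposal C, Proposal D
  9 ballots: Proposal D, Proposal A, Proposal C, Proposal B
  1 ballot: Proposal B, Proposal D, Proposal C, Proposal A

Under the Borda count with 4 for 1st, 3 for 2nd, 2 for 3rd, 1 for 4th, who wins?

Proposal A: 7×3 + 3×2 + 6×3 + 9×3 + 1×1 = 73
Proposal B: 7×2 + 3×1 + 6×4 + 9×1 + 1×4 = 54
Proposal C: 7×4 + 3×4 + 6×2 + 9×2 + 1×2 = 72
Proposal D: 7×1 + 3×3 + 6×1 + 9×4 + 1×3 = 61

Proposal A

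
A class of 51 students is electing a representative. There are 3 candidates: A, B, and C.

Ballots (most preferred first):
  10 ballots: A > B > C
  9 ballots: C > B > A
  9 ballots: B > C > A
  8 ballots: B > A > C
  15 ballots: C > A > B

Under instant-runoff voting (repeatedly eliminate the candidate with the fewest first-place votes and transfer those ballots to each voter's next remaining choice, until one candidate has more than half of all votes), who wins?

Round 1: A 10, B 17, C 24. A eliminated.
Round 2: B 27, C 24. B has a majority (≥26).

B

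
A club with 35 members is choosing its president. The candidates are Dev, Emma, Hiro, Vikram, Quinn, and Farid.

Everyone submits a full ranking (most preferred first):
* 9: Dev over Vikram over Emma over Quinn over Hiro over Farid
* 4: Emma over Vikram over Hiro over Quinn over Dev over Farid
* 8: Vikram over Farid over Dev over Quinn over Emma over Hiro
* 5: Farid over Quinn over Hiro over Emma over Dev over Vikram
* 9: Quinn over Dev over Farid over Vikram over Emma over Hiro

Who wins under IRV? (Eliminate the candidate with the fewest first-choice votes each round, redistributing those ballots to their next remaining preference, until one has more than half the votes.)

Vikram

Round 1: Dev 9, Emma 4, Hiro 0, Vikram 8, Quinn 9, Farid 5. Hiro eliminated.
Round 2: Dev 9, Emma 4, Vikram 8, Quinn 9, Farid 5. Emma eliminated.
Round 3: Dev 9, Vikram 12, Quinn 9, Farid 5. Farid eliminated.
Round 4: Dev 9, Vikram 12, Quinn 14. Dev eliminated.
Round 5: Vikram 21, Quinn 14. Vikram has a majority (≥18).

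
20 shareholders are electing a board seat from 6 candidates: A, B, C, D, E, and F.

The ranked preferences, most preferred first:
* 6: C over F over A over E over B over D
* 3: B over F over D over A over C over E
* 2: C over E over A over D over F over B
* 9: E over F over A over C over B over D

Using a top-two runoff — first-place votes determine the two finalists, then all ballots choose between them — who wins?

Round 1 first-place votes: A 0, B 3, C 8, D 0, E 9, F 0. E and C advance.
Runoff: E is ranked above C on 9 ballots, C above E on 11.

C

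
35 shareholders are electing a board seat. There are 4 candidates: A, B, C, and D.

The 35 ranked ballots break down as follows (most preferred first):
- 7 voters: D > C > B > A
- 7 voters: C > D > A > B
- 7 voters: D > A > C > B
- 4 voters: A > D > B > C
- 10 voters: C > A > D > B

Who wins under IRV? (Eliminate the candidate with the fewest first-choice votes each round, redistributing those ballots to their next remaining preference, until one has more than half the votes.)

Round 1: A 4, B 0, C 17, D 14. B eliminated.
Round 2: A 4, C 17, D 14. A eliminated.
Round 3: C 17, D 18. D has a majority (≥18).

D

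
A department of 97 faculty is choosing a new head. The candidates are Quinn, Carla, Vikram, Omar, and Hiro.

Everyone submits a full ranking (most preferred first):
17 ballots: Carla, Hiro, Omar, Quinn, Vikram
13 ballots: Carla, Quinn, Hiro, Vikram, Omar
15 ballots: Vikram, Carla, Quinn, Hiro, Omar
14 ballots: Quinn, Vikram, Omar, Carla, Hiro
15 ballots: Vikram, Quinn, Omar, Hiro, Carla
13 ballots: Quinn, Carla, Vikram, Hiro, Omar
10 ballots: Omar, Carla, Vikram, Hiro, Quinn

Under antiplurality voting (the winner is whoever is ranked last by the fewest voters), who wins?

Quinn

Last-place votes: Quinn 10, Carla 15, Vikram 17, Omar 41, Hiro 14.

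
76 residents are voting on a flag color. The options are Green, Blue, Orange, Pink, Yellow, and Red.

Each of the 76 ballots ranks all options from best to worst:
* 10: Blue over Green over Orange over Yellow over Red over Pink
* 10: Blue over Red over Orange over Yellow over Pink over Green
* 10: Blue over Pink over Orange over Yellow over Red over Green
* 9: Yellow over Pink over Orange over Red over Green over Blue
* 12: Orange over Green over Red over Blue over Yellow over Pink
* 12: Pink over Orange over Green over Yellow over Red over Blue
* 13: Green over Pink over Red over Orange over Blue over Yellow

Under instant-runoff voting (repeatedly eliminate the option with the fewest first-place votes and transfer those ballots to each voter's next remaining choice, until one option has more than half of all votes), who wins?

Green

Round 1: Green 13, Blue 30, Orange 12, Pink 12, Yellow 9, Red 0. Red eliminated.
Round 2: Green 13, Blue 30, Orange 12, Pink 12, Yellow 9. Yellow eliminated.
Round 3: Green 13, Blue 30, Orange 12, Pink 21. Orange eliminated.
Round 4: Green 25, Blue 30, Pink 21. Pink eliminated.
Round 5: Green 46, Blue 30. Green has a majority (≥39).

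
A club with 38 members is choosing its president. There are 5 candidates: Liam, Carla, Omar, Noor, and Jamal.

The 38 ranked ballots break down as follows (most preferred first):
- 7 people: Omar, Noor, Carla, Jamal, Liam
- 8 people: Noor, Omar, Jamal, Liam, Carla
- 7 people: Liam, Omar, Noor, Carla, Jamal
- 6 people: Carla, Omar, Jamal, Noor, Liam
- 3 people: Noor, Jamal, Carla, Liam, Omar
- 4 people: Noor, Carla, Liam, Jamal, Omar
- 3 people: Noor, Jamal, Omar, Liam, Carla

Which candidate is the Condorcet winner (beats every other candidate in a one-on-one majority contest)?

Omar vs Liam: 24–14
Omar vs Carla: 25–13
Omar vs Noor: 20–18
Omar vs Jamal: 28–10
Omar beats every other candidate.

Omar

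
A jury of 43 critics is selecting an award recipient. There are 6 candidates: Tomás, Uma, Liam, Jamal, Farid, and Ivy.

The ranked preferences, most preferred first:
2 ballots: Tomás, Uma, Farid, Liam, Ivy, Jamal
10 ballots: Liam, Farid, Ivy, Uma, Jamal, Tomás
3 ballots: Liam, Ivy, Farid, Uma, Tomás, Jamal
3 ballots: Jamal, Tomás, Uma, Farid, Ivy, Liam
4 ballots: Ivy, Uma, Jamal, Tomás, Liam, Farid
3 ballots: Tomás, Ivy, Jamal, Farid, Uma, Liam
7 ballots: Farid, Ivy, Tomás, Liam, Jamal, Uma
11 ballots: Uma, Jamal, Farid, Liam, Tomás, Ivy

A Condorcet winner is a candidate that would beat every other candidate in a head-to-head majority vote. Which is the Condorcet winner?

Farid

Farid vs Tomás: 31–12
Farid vs Uma: 23–20
Farid vs Liam: 26–17
Farid vs Jamal: 22–21
Farid vs Ivy: 33–10
Farid beats every other candidate.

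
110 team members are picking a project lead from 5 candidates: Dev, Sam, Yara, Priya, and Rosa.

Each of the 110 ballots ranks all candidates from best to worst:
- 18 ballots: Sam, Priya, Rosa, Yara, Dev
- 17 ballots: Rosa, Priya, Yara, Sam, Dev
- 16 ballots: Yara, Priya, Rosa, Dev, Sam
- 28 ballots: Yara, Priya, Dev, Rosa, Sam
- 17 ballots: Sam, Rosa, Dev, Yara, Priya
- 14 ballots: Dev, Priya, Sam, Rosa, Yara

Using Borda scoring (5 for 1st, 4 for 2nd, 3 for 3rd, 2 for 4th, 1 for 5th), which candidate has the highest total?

Dev: 18×1 + 17×1 + 16×2 + 28×3 + 17×3 + 14×5 = 272
Sam: 18×5 + 17×2 + 16×1 + 28×1 + 17×5 + 14×3 = 295
Yara: 18×2 + 17×3 + 16×5 + 28×5 + 17×2 + 14×1 = 355
Priya: 18×4 + 17×4 + 16×4 + 28×4 + 17×1 + 14×4 = 389
Rosa: 18×3 + 17×5 + 16×3 + 28×2 + 17×4 + 14×2 = 339

Priya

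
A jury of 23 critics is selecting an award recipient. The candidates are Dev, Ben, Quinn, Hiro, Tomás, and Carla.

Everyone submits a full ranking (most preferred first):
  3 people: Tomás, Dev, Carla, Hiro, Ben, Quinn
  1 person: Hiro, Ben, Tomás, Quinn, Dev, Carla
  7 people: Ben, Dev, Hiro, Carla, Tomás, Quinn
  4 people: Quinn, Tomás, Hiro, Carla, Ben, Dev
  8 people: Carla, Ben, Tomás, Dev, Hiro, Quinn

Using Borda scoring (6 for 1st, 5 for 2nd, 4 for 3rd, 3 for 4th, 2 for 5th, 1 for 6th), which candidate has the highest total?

Ben

Dev: 3×5 + 1×2 + 7×5 + 4×1 + 8×3 = 80
Ben: 3×2 + 1×5 + 7×6 + 4×2 + 8×5 = 101
Quinn: 3×1 + 1×3 + 7×1 + 4×6 + 8×1 = 45
Hiro: 3×3 + 1×6 + 7×4 + 4×4 + 8×2 = 75
Tomás: 3×6 + 1×4 + 7×2 + 4×5 + 8×4 = 88
Carla: 3×4 + 1×1 + 7×3 + 4×3 + 8×6 = 94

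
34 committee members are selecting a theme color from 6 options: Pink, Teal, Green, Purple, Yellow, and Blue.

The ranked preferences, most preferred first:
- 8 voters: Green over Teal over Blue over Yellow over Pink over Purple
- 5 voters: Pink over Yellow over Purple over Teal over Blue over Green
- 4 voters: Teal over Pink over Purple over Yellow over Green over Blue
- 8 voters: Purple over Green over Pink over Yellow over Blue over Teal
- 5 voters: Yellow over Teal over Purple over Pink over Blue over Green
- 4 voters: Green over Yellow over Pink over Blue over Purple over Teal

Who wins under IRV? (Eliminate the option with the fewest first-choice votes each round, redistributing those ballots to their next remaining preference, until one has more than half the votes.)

Round 1: Pink 5, Teal 4, Green 12, Purple 8, Yellow 5, Blue 0. Blue eliminated.
Round 2: Pink 5, Teal 4, Green 12, Purple 8, Yellow 5. Teal eliminated.
Round 3: Pink 9, Green 12, Purple 8, Yellow 5. Yellow eliminated.
Round 4: Pink 9, Green 12, Purple 13. Pink eliminated.
Round 5: Green 12, Purple 22. Purple has a majority (≥18).

Purple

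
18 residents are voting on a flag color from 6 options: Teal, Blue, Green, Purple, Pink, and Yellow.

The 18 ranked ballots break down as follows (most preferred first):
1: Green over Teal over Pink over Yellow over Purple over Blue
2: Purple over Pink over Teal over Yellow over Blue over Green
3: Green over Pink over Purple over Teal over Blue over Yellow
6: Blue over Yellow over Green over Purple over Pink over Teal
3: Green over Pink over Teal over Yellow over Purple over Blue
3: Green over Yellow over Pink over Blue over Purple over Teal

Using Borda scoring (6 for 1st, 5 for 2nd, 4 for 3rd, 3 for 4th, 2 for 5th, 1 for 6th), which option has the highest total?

Green

Teal: 1×5 + 2×4 + 3×3 + 6×1 + 3×4 + 3×1 = 43
Blue: 1×1 + 2×2 + 3×2 + 6×6 + 3×1 + 3×3 = 59
Green: 1×6 + 2×1 + 3×6 + 6×4 + 3×6 + 3×6 = 86
Purple: 1×2 + 2×6 + 3×4 + 6×3 + 3×2 + 3×2 = 56
Pink: 1×4 + 2×5 + 3×5 + 6×2 + 3×5 + 3×4 = 68
Yellow: 1×3 + 2×3 + 3×1 + 6×5 + 3×3 + 3×5 = 66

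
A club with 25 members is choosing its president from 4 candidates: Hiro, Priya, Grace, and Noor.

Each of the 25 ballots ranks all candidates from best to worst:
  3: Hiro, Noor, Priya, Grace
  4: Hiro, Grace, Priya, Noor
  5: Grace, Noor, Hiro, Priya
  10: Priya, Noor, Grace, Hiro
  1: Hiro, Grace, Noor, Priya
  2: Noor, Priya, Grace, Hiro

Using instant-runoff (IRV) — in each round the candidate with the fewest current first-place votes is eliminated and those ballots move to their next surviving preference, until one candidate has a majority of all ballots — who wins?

Hiro

Round 1: Hiro 8, Priya 10, Grace 5, Noor 2. Noor eliminated.
Round 2: Hiro 8, Priya 12, Grace 5. Grace eliminated.
Round 3: Hiro 13, Priya 12. Hiro has a majority (≥13).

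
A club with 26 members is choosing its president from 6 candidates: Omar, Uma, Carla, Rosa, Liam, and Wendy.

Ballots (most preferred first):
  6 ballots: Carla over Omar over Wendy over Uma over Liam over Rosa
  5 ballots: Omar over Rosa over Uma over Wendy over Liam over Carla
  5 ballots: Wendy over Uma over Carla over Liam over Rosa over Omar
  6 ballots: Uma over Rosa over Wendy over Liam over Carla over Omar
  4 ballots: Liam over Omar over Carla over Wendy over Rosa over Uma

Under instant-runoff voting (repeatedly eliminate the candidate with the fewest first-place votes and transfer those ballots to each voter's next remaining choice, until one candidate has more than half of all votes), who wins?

Omar

Round 1: Omar 5, Uma 6, Carla 6, Rosa 0, Liam 4, Wendy 5. Rosa eliminated.
Round 2: Omar 5, Uma 6, Carla 6, Liam 4, Wendy 5. Liam eliminated.
Round 3: Omar 9, Uma 6, Carla 6, Wendy 5. Wendy eliminated.
Round 4: Omar 9, Uma 11, Carla 6. Carla eliminated.
Round 5: Omar 15, Uma 11. Omar has a majority (≥14).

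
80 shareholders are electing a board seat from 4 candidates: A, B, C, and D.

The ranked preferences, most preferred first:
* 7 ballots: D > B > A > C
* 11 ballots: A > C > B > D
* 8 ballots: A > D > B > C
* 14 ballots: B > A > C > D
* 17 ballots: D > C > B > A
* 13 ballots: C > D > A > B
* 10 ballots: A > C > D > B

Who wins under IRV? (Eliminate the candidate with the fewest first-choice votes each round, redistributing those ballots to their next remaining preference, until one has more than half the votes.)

A

Round 1: A 29, B 14, C 13, D 24. C eliminated.
Round 2: A 29, B 14, D 37. B eliminated.
Round 3: A 43, D 37. A has a majority (≥41).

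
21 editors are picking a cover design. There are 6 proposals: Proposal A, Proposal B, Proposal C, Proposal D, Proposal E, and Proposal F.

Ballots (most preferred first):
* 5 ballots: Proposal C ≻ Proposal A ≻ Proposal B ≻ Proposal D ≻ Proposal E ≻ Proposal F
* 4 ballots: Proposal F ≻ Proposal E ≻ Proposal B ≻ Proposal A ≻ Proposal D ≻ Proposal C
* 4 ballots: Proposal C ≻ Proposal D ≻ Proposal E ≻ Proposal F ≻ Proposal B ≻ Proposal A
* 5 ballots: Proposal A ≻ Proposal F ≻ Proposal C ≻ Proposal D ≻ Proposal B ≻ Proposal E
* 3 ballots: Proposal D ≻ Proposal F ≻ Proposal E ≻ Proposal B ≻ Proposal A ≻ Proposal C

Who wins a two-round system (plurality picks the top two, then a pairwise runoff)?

Proposal A

Round 1 first-place votes: Proposal A 5, Proposal B 0, Proposal C 9, Proposal D 3, Proposal E 0, Proposal F 4. Proposal C and Proposal A advance.
Runoff: Proposal C is ranked above Proposal A on 9 ballots, Proposal A above Proposal C on 12.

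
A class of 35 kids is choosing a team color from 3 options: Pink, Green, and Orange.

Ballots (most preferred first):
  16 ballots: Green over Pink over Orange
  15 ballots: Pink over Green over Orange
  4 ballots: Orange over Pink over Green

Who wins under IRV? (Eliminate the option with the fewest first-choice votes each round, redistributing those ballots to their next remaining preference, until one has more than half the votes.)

Round 1: Pink 15, Green 16, Orange 4. Orange eliminated.
Round 2: Pink 19, Green 16. Pink has a majority (≥18).

Pink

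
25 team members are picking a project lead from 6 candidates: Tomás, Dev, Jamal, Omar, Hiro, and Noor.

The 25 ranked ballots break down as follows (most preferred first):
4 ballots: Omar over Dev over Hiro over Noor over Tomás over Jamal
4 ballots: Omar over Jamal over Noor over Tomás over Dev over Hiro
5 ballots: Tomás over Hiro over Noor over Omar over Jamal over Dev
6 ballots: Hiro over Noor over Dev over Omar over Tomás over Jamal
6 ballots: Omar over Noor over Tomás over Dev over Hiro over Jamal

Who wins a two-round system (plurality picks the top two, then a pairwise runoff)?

Omar

Round 1 first-place votes: Tomás 5, Dev 0, Jamal 0, Omar 14, Hiro 6, Noor 0. Omar and Hiro advance.
Runoff: Omar is ranked above Hiro on 14 ballots, Hiro above Omar on 11.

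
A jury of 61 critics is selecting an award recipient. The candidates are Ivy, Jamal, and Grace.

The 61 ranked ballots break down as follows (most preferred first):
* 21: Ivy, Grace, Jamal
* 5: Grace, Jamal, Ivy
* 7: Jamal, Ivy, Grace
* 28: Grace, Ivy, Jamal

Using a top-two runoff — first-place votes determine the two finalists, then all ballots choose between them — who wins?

Grace

Round 1 first-place votes: Ivy 21, Jamal 7, Grace 33. Grace and Ivy advance.
Runoff: Grace is ranked above Ivy on 33 ballots, Ivy above Grace on 28.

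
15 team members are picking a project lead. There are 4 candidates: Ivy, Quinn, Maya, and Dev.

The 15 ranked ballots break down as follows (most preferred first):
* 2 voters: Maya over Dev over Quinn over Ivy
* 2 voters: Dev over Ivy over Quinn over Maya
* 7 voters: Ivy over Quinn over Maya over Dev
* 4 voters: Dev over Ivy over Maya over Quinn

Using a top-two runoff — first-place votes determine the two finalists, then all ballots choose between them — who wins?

Round 1 first-place votes: Ivy 7, Quinn 0, Maya 2, Dev 6. Ivy and Dev advance.
Runoff: Ivy is ranked above Dev on 7 ballots, Dev above Ivy on 8.

Dev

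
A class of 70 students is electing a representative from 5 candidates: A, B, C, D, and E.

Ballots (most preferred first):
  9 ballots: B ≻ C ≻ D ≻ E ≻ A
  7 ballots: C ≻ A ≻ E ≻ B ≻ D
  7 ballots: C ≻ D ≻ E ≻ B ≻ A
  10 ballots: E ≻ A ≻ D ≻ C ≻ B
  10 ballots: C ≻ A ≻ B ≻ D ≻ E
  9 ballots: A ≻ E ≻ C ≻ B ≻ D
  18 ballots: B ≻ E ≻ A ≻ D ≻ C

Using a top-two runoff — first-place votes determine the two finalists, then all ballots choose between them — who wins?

C

Round 1 first-place votes: A 9, B 27, C 24, D 0, E 10. B and C advance.
Runoff: B is ranked above C on 27 ballots, C above B on 43.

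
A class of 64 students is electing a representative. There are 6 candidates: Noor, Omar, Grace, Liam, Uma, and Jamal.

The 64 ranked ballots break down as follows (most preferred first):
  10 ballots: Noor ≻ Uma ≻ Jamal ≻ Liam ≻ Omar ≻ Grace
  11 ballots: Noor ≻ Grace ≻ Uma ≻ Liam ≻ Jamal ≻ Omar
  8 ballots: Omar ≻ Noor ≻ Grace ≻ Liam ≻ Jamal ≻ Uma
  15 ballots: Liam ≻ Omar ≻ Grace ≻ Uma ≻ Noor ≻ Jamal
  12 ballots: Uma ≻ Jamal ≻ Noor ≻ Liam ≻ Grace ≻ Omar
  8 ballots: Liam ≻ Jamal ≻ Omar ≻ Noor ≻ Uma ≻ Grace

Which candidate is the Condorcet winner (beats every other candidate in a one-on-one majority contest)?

Noor

Noor vs Omar: 33–31
Noor vs Grace: 49–15
Noor vs Liam: 41–23
Noor vs Uma: 37–27
Noor vs Jamal: 44–20
Noor beats every other candidate.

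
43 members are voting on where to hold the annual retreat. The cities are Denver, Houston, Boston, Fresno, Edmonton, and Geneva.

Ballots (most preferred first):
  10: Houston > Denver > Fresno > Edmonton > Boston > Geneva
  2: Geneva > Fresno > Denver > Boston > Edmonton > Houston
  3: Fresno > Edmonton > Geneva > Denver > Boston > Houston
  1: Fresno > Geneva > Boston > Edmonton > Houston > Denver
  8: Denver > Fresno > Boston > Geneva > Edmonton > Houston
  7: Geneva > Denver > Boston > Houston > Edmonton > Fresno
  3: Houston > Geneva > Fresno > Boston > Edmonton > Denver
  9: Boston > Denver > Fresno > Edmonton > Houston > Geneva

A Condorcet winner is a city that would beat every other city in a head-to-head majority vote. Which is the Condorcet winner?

Denver vs Houston: 29–14
Denver vs Boston: 30–13
Denver vs Fresno: 34–9
Denver vs Edmonton: 36–7
Denver vs Geneva: 27–16
Denver beats every other city.

Denver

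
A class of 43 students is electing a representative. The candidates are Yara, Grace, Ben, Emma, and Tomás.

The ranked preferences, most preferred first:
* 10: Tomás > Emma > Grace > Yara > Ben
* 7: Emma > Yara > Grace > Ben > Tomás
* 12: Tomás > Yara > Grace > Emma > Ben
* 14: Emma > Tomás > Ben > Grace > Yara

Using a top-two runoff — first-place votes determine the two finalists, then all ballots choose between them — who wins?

Round 1 first-place votes: Yara 0, Grace 0, Ben 0, Emma 21, Tomás 22. Tomás and Emma advance.
Runoff: Tomás is ranked above Emma on 22 ballots, Emma above Tomás on 21.

Tomás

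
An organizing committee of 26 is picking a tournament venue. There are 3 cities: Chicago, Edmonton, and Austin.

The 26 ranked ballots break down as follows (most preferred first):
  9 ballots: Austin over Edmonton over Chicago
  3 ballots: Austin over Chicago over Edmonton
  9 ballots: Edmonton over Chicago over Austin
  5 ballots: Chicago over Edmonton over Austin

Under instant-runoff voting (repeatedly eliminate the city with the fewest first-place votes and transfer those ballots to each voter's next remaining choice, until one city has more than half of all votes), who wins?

Edmonton

Round 1: Chicago 5, Edmonton 9, Austin 12. Chicago eliminated.
Round 2: Edmonton 14, Austin 12. Edmonton has a majority (≥14).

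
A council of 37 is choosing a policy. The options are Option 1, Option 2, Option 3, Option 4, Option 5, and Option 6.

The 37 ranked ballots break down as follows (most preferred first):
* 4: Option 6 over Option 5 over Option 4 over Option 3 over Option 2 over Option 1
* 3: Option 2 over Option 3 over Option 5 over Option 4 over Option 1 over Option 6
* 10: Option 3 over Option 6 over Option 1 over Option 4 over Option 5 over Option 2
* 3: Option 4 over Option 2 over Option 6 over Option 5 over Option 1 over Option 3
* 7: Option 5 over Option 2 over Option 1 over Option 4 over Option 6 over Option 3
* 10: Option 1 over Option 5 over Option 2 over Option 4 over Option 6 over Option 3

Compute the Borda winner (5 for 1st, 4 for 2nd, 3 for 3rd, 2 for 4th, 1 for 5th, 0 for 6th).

Option 1: 4×0 + 3×1 + 10×3 + 3×1 + 7×3 + 10×5 = 107
Option 2: 4×1 + 3×5 + 10×0 + 3×4 + 7×4 + 10×3 = 89
Option 3: 4×2 + 3×4 + 10×5 + 3×0 + 7×0 + 10×0 = 70
Option 4: 4×3 + 3×2 + 10×2 + 3×5 + 7×2 + 10×2 = 87
Option 5: 4×4 + 3×3 + 10×1 + 3×2 + 7×5 + 10×4 = 116
Option 6: 4×5 + 3×0 + 10×4 + 3×3 + 7×1 + 10×1 = 86

Option 5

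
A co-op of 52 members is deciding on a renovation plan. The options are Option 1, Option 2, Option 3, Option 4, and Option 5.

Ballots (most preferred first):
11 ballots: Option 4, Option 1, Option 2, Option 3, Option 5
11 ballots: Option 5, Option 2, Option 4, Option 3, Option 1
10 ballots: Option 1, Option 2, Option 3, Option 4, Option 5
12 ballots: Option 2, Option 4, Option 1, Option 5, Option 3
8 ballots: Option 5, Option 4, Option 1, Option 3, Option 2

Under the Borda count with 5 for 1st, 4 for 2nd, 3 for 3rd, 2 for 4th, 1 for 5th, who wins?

Option 1: 11×4 + 11×1 + 10×5 + 12×3 + 8×3 = 165
Option 2: 11×3 + 11×4 + 10×4 + 12×5 + 8×1 = 185
Option 3: 11×2 + 11×2 + 10×3 + 12×1 + 8×2 = 102
Option 4: 11×5 + 11×3 + 10×2 + 12×4 + 8×4 = 188
Option 5: 11×1 + 11×5 + 10×1 + 12×2 + 8×5 = 140

Option 4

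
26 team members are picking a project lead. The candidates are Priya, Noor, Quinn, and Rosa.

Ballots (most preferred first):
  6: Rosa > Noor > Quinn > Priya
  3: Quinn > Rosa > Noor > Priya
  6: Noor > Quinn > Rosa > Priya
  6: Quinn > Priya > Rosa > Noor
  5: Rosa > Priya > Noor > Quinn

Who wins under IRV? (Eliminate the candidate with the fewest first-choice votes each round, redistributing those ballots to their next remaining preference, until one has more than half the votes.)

Quinn

Round 1: Priya 0, Noor 6, Quinn 9, Rosa 11. Priya eliminated.
Round 2: Noor 6, Quinn 9, Rosa 11. Noor eliminated.
Round 3: Quinn 15, Rosa 11. Quinn has a majority (≥14).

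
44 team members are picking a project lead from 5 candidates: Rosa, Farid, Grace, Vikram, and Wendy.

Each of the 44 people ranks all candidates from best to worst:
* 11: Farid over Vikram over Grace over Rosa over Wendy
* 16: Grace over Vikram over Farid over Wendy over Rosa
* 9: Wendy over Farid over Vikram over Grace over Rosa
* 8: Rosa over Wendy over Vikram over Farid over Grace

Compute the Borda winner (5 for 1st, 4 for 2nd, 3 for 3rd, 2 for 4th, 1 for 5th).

Rosa: 11×2 + 16×1 + 9×1 + 8×5 = 87
Farid: 11×5 + 16×3 + 9×4 + 8×2 = 155
Grace: 11×3 + 16×5 + 9×2 + 8×1 = 139
Vikram: 11×4 + 16×4 + 9×3 + 8×3 = 159
Wendy: 11×1 + 16×2 + 9×5 + 8×4 = 120

Vikram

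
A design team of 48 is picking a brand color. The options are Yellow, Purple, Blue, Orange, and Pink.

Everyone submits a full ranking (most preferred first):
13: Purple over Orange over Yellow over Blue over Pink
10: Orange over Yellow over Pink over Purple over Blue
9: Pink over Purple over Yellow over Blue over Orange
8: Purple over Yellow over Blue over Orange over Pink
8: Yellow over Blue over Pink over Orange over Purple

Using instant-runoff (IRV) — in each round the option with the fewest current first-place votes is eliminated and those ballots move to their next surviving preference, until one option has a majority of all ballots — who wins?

Round 1: Yellow 8, Purple 21, Blue 0, Orange 10, Pink 9. Blue eliminated.
Round 2: Yellow 8, Purple 21, Orange 10, Pink 9. Yellow eliminated.
Round 3: Purple 21, Orange 10, Pink 17. Orange eliminated.
Round 4: Purple 21, Pink 27. Pink has a majority (≥25).

Pink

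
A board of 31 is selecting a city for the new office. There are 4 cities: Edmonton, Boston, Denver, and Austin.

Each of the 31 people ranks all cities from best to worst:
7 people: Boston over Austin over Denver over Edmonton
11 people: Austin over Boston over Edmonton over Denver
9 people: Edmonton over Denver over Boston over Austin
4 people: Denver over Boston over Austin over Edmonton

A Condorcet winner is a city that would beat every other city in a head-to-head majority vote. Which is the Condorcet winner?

Boston vs Edmonton: 22–9
Boston vs Denver: 18–13
Boston vs Austin: 20–11
Boston beats every other city.

Boston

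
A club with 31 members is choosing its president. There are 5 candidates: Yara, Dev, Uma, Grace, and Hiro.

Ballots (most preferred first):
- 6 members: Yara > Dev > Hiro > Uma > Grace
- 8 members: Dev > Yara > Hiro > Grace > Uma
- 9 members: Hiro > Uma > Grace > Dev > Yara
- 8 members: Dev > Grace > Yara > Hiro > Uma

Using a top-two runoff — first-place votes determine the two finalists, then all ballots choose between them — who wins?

Dev

Round 1 first-place votes: Yara 6, Dev 16, Uma 0, Grace 0, Hiro 9. Dev and Hiro advance.
Runoff: Dev is ranked above Hiro on 22 ballots, Hiro above Dev on 9.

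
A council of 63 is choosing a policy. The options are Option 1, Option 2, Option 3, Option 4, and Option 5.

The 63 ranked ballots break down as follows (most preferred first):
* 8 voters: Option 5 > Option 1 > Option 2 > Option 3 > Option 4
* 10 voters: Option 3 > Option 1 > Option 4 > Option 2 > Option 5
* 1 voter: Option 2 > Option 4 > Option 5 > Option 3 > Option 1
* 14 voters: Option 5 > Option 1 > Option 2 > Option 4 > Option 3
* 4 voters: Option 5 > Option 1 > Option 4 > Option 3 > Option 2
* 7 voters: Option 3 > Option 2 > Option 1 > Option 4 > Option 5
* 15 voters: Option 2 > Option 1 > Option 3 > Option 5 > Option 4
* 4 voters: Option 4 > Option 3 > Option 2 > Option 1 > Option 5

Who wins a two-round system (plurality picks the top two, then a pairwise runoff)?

Round 1 first-place votes: Option 1 0, Option 2 16, Option 3 17, Option 4 4, Option 5 26. Option 5 and Option 3 advance.
Runoff: Option 5 is ranked above Option 3 on 27 ballots, Option 3 above Option 5 on 36.

Option 3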